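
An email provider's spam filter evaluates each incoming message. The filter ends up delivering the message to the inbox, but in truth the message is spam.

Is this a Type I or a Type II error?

Type II error

The null hypothesis here is that the message is legitimate (not spam).
'Delivering the message to the inbox' corresponds to failing to reject H₀.
H₀ was not rejected but H₀ is false — a Type II error (false negative).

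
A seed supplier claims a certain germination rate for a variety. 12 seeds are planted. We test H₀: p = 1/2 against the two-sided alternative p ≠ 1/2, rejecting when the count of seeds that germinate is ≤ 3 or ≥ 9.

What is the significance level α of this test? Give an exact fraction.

299/2048

Under H₀, X ~ Binomial(12, 1/2); α is the probability of landing in either tail, P(X ≤ 3) + P(X ≥ 9).
Each tail has probability (1 + 12 + 66 + 220)/4096; doubling gives α = 598/4096 = 299/2048.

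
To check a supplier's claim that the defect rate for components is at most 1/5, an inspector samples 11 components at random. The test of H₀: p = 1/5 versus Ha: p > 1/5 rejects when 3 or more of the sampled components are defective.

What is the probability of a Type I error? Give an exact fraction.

3736313/9765625

The significance level is the probability, assuming p = 1/5, of seeing 3 or more defectives in 11 draws.
Computing the lower-tail complement: 1 − 6029312/9765625 = 3736313/9765625.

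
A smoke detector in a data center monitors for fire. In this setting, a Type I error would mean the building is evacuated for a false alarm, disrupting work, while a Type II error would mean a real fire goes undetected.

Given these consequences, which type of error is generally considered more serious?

Type II error

The Type II consequence (a real fire goes undetected) is more severe than the Type I consequence (the building is evacuated for a false alarm, disrupting work).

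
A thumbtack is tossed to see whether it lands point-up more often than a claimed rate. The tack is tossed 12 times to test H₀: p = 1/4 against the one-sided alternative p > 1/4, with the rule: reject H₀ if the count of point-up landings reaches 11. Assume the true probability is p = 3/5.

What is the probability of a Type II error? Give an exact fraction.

239357656/244140625

Under the alternative p = 3/5, K ~ Binomial(12, 3/5); β is the probability the test does not reject, P(K < 11).
Adding the binomial probabilities P(K=0)+…+P(K=10) at p = 3/5 gives 239357656/244140625.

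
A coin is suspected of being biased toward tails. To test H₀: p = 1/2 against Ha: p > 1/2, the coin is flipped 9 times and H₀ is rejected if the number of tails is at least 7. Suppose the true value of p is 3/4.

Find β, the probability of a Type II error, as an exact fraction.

A Type II error is failing to reject when Ha holds: with p = 3/4, β = P(K ≤ 6).
Equivalently, β = 1 − P(K ≥ 7) = 13085/32768.

13085/32768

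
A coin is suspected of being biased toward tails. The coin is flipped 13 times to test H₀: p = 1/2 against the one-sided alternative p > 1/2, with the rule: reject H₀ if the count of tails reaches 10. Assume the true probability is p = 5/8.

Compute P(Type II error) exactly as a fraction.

β = P(fail to reject H₀ | Ha true) = P(Y ≤ 9 | p = 5/8), Y ~ Binomial(13, 5/8).
Adding the binomial probabilities P(Y=0)+…+P(Y=9) at p = 5/8 gives 107331531597/137438953472.

107331531597/137438953472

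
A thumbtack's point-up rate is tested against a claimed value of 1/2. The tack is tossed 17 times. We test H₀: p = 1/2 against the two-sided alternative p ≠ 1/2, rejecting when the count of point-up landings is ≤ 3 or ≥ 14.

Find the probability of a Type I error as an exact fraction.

Under H₀, X ~ Binomial(17, 1/2); α is the probability of landing in either tail, P(X ≤ 3) + P(X ≥ 14).
The two tails are symmetric, so α = 2·(1 + 17 + 136 + 680)/2^17 = 1668/131072 = 417/32768.

417/32768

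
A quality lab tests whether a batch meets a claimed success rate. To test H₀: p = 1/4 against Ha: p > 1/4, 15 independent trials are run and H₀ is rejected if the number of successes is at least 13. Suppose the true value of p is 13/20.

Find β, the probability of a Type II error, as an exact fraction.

Under the alternative p = 13/20, K ~ Binomial(15, 13/20); β is the probability the test does not reject, P(K < 13).
Equivalently, β = 1 − P(K ≥ 13) = 30745097163070342213/32768000000000000000.

30745097163070342213/32768000000000000000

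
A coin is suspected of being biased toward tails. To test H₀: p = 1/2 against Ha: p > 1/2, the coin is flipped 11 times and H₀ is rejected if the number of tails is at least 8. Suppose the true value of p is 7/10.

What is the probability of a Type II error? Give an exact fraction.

1076094153/2500000000

Under the alternative p = 7/10, X ~ Binomial(11, 7/10); β is the probability the test does not reject, P(X < 8).
Adding the binomial probabilities P(X=0)+…+P(X=7) at p = 7/10 gives 1076094153/2500000000.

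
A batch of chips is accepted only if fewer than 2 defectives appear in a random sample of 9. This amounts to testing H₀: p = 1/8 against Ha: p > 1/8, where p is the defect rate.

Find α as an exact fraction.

2623807/8388608

Under H₀, X ~ Binomial(9, 1/8); the Type I error rate is P(X ≥ 2).
Computing the lower-tail complement: 1 − 5764801/8388608 = 2623807/8388608.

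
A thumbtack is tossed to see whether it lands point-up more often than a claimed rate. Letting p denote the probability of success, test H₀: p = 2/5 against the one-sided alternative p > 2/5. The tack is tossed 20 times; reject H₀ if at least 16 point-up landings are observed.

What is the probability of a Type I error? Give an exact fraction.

α = P(reject H₀ | H₀ true) = P(X ≥ 16 | p = 2/5), with X ~ Binomial(20, 2/5).
P(X ≥ 16) = Σ_{j=16}^{20} C(20,j)·(2/5)^j·(3/5)^{20-j} = 30234443776/95367431640625.

30234443776/95367431640625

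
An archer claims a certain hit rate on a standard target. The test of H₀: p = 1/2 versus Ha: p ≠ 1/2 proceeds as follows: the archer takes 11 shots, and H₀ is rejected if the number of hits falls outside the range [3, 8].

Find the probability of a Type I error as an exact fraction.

67/1024

Under H₀, K ~ Binomial(11, 1/2); α is the probability of landing in either tail, P(K ≤ 2) + P(K ≥ 9).
Each tail has probability (1 + 11 + 55)/2048; doubling gives α = 134/2048 = 67/1024.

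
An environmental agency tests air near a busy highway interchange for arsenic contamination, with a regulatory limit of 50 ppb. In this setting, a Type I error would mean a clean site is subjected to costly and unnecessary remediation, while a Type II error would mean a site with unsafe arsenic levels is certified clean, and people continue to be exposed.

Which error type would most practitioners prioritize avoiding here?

Type II error

The Type II consequence (a site with unsafe arsenic levels is certified clean, and people continue to be exposed) is more severe than the Type I consequence (a clean site is subjected to costly and unnecessary remediation).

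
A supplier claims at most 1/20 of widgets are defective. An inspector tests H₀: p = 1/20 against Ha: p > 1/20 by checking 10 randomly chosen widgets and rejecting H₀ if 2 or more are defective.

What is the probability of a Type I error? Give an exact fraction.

Under H₀, S ~ Binomial(10, 1/20); the Type I error rate is P(S ≥ 2).
Via the complement, α = 1 − Σ_{j=0}^{1} C(10,j)(1/20)^j(19/20)^{10-j} = 882056764409/10240000000000.

882056764409/10240000000000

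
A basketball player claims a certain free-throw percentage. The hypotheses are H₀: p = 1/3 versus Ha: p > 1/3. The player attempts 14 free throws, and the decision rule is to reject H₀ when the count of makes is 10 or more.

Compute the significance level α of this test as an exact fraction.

Under H₀, S ~ Binomial(14, 1/3), and α = P(S ≥ 10).
Adding the binomial terms for j = 10 through 14 with p = 1/3 yields 19321/4782969.

19321/4782969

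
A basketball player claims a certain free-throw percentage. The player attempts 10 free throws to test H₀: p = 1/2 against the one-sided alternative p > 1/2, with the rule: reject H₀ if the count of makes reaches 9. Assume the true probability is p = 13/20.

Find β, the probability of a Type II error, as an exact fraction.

9359826552041/10240000000000

A Type II error is failing to reject when Ha holds: with p = 13/20, β = P(X ≤ 8).
Summing C(10,j)·(13/20)^j·(7/20)^{10-j} for j = 0..8 gives 9359826552041/10240000000000.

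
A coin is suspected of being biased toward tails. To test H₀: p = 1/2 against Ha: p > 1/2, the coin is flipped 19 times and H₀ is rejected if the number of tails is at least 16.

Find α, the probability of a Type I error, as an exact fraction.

145/65536

α = P(reject H₀ | H₀ true) = P(Y ≥ 16 | p = 1/2), with Y ~ Binomial(19, 1/2).
Summing the upper tail: (969 + 171 + 19 + 1) / 2^19 = 1160/524288 = 145/65536.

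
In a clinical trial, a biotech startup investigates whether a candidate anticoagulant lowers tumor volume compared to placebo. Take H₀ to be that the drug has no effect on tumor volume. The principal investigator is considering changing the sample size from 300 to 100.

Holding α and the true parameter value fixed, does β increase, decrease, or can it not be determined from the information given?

It increases.

A smaller sample increases the standard error, so the sampling distributions under H₀ and Ha overlap more.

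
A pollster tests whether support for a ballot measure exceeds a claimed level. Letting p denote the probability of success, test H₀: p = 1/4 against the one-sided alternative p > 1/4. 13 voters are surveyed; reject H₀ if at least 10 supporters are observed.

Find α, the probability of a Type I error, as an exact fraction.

α = P(reject H₀ | H₀ true) = P(S ≥ 10 | p = 1/4), with S ~ Binomial(13, 1/4).
P(S ≥ 10) = Σ_{j=10}^{13} C(13,j)·(1/4)^j·(3/4)^{13-j} = 529/4194304.

529/4194304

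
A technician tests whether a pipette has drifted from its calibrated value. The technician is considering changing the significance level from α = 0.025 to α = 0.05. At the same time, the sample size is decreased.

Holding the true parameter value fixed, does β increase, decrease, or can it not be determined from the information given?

Cannot be determined from the information given.

The first change alone would make β decrease; the second alone would make β increase. Which effect dominates depends on the magnitudes, which are not given.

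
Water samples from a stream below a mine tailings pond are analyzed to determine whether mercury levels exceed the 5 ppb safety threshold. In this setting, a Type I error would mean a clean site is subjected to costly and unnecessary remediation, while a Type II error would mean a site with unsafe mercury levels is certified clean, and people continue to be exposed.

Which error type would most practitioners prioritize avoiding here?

The Type II consequence (a site with unsafe mercury levels is certified clean, and people continue to be exposed) is more severe than the Type I consequence (a clean site is subjected to costly and unnecessary remediation).

Type II error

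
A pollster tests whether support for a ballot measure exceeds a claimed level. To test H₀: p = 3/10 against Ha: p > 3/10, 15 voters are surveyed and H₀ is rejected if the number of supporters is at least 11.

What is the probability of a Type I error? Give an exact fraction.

Under H₀, X ~ Binomial(15, 3/10), and α = P(X ≥ 11).
Adding the binomial terms for j = 11 through 15 with p = 3/10 yields 672234069807/1000000000000000.

672234069807/1000000000000000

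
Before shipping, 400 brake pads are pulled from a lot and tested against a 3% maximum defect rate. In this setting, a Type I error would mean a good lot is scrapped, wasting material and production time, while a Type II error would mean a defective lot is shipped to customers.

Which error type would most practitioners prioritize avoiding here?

The Type II consequence (a defective lot is shipped to customers) is more severe than the Type I consequence (a good lot is scrapped, wasting material and production time).

Type II error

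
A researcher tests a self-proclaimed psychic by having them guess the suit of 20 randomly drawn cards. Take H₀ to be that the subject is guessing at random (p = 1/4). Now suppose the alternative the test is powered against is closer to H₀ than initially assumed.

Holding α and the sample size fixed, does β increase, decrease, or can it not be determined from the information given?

A smaller true effect puts the Ha sampling distribution closer to H₀, so more of it falls in the non-rejection region.

It increases.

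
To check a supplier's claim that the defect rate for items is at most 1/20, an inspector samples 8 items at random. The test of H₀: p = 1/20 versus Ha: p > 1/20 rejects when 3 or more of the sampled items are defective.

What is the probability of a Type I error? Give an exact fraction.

Under H₀, Y ~ Binomial(8, 1/20); the Type I error rate is P(Y ≥ 3).
Computing the lower-tail complement: 1 − 25451821621/25600000000 = 148178379/25600000000.

148178379/25600000000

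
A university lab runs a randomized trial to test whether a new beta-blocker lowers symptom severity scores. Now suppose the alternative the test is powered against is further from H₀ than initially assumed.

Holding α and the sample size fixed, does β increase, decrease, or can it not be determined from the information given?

It decreases.

A larger true effect moves the Ha sampling distribution further from the H₀ critical value, making rejection more likely when Ha is true.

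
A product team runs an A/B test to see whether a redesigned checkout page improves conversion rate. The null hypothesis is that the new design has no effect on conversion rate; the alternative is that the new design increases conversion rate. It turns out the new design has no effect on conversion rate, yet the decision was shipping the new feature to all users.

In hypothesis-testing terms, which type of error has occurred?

'Shipping the new feature to all users' corresponds to rejecting H₀.
H₀ was rejected but H₀ is true — a Type I error (false positive).

Type I error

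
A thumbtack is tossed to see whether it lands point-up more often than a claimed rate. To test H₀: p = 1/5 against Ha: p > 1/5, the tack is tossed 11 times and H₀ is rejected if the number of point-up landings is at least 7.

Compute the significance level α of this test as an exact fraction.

19193/9765625

Under H₀, X ~ Binomial(11, 1/5), and α = P(X ≥ 7).
P(X ≥ 7) = Σ_{j=7}^{11} C(11,j)·(1/5)^j·(4/5)^{11-j} = 19193/9765625.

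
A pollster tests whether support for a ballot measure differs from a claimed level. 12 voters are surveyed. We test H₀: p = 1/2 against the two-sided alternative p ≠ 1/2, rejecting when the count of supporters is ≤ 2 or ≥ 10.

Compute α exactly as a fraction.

The significance level is the null-hypothesis probability of the rejection region {≤2} ∪ {≥10}.
Each tail has probability (1 + 12 + 66)/4096; doubling gives α = 158/4096 = 79/2048.

79/2048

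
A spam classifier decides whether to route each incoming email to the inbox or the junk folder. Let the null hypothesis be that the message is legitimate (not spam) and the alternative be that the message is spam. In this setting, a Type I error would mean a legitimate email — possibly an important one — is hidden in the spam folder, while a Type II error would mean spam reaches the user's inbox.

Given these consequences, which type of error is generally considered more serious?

Type I error

The Type I consequence (a legitimate email — possibly an important one — is hidden in the spam folder) is more severe than the Type II consequence (spam reaches the user's inbox).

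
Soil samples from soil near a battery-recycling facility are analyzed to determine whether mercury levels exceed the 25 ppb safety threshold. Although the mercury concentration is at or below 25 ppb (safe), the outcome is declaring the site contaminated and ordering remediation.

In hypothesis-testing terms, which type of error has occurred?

Type I error

The null hypothesis here is that the mercury concentration is at or below 25 ppb (safe).
'Declaring the site contaminated and ordering remediation' corresponds to rejecting H₀.
H₀ was rejected but H₀ is true — a Type I error (false positive).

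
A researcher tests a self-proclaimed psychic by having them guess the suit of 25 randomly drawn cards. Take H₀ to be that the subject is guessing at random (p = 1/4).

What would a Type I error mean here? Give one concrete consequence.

A Type I error would mean concluding that the subject performs better than chance when in fact the subject is guessing at random (p = 1/4). Consequence: a lucky guesser is credited with psychic ability.

A Type I error is rejecting H₀ when H₀ is true.
Here that means concluding the subject has some ability beyond chance when actually the subject is guessing at random (p = 1/4).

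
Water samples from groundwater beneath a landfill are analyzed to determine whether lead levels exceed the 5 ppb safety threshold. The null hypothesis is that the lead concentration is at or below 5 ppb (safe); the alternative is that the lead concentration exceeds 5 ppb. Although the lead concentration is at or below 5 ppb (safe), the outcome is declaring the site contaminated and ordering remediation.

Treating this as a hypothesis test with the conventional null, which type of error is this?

'Declaring the site contaminated and ordering remediation' corresponds to rejecting H₀.
H₀ was rejected but H₀ is true — a Type I error (false positive).

Type I error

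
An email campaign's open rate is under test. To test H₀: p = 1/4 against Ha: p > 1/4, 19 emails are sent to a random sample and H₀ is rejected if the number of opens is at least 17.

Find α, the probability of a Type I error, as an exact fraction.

The Type I error probability is α = P(K ≥ 17) computed under H₀, where K ~ Binomial(19, 1/4).
Summing C(19,j)(1/4)^j(3/4)^{19−j} for j = 17,…,19 gives 1597/274877906944.

1597/274877906944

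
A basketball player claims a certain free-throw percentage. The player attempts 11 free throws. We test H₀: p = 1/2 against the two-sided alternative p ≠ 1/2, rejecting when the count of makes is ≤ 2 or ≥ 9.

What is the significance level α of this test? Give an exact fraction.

The significance level is the null-hypothesis probability of the rejection region {≤2} ∪ {≥9}.
By symmetry, α = 2·P(X ≤ 2) = 2·(1 + 11 + 55)/2048 = 134/2048 = 67/1024.

67/1024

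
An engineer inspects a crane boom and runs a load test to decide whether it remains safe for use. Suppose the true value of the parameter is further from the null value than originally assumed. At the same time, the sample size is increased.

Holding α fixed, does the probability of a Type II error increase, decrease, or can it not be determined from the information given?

It decreases.

The further the true parameter sits from the null value, the more of the Ha sampling distribution falls in the rejection region. More data shrinks sampling variability; the test statistic under Ha concentrates further from the null value, making rejection more likely. Both changes push β in the same direction.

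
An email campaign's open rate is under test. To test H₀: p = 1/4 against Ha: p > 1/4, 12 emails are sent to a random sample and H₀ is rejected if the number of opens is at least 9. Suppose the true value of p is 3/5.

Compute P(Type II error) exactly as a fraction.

37825328/48828125

β = P(fail to reject H₀ | Ha true) = P(S ≤ 8 | p = 3/5), S ~ Binomial(12, 3/5).
Adding the binomial probabilities P(S=0)+…+P(S=8) at p = 3/5 gives 37825328/48828125.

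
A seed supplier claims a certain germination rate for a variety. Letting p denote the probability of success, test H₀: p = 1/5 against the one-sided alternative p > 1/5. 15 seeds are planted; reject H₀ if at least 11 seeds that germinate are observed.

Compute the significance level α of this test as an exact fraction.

380301/30517578125

Under H₀, Y ~ Binomial(15, 1/5), and α = P(Y ≥ 11).
P(Y ≥ 11) = Σ_{j=11}^{15} C(15,j)·(1/5)^j·(4/5)^{15-j} = 380301/30517578125.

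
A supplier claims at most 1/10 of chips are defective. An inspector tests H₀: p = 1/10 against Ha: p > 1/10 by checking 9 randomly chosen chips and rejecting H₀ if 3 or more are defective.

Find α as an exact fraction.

The significance level is the probability, assuming p = 1/10, of seeing 3 or more defectives in 9 draws.
Via the complement, α = 1 − Σ_{j=0}^{2} C(9,j)(1/10)^j(9/10)^{9-j} = 26486069/500000000.

26486069/500000000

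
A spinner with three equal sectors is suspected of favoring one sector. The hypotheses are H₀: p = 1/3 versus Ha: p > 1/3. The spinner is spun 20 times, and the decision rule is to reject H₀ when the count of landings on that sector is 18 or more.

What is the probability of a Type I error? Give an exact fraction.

89/387420489

α = P(reject H₀ | H₀ true) = P(S ≥ 18 | p = 1/3), with S ~ Binomial(20, 1/3).
Adding the binomial terms for j = 18 through 20 with p = 1/3 yields 89/387420489.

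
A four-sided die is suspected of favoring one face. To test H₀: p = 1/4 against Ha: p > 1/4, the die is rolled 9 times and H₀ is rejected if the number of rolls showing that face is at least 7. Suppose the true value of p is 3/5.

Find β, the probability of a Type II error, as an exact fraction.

β = P(fail to reject H₀ | Ha true) = P(Y ≤ 6 | p = 3/5), Y ~ Binomial(9, 3/5).
Adding the binomial probabilities P(Y=0)+…+P(Y=6) at p = 3/5 gives 1500416/1953125.

1500416/1953125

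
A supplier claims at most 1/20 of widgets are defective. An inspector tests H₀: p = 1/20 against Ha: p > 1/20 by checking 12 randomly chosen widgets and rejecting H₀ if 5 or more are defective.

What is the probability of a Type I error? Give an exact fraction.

α = P(reject H₀ | H₀ true) = P(Y ≥ 5 | p = 1/20), Y ~ Binomial(12, 1/20).
α = 1 − P(Y ≤ 4) = 1 − 409524655607633/409600000000000 = 75344392367/409600000000000.

75344392367/409600000000000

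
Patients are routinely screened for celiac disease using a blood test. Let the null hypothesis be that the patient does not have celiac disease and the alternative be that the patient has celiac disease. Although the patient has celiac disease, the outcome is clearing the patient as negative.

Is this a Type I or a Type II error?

Type II error

'Clearing the patient as negative' corresponds to failing to reject H₀.
H₀ was not rejected but H₀ is false — a Type II error (false negative).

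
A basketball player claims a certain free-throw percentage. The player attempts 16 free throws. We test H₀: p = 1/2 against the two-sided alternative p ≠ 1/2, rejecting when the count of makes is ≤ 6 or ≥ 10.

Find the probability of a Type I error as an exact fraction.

α = P(K ≤ 6 or K ≥ 10 | p = 1/2), K ~ Binomial(16, 1/2).
By symmetry, α = 2·P(K ≤ 6) = 2·(1 + 16 + 120 + 560 + 1820 + 4368 + 8008)/65536 = 29786/65536 = 14893/32768.

14893/32768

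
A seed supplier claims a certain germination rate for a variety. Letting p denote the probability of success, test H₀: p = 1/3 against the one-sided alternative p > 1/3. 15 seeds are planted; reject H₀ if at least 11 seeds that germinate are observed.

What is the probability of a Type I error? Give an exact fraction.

The Type I error probability is α = P(X ≥ 11) computed under H₀, where X ~ Binomial(15, 1/3).
P(X ≥ 11) = Σ_{j=11}^{15} C(15,j)·(1/3)^j·(2/3)^{15-j} = 25931/14348907.

25931/14348907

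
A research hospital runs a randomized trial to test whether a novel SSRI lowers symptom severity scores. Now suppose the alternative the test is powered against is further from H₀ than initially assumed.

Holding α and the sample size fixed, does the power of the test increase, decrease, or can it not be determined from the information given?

It increases.

A bigger departure from H₀ is easier for the test to detect, so it fails to reject less often.
Since power = 1 − β and β decreases, power increases.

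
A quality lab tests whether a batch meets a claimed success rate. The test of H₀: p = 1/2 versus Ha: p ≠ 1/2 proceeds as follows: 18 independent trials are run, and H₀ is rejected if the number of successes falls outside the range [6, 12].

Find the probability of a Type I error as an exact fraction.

The significance level is the null-hypothesis probability of the rejection region {≤5} ∪ {≥13}.
The two tails are symmetric, so α = 2·(1 + 18 + 153 + 816 + 3060 + 8568)/2^18 = 25232/262144 = 1577/16384.

1577/16384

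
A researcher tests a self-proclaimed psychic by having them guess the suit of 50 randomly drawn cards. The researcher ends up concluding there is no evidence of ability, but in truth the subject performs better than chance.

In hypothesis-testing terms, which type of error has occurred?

Type II error

The null hypothesis here is that the subject is guessing at random (p = 1/4).
'Concluding there is no evidence of ability' corresponds to failing to reject H₀.
H₀ was not rejected but H₀ is false — a Type II error (false negative).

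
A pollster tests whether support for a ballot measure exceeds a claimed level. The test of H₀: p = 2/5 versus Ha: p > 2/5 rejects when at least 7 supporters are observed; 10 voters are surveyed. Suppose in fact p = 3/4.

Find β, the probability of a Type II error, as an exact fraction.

A Type II error is failing to reject when Ha holds: with p = 3/4, β = P(K ≤ 6).
Adding the binomial probabilities P(K=0)+…+P(K=6) at p = 3/4 gives 58753/262144.

58753/262144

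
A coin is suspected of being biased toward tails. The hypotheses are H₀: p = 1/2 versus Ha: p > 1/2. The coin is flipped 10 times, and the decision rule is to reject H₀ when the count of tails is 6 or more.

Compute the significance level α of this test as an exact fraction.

193/512

Under H₀, Y ~ Binomial(10, 1/2), and α = P(Y ≥ 6).
Summing the upper tail: (210 + 120 + 45 + 10 + 1) / 2^10 = 386/1024 = 193/512.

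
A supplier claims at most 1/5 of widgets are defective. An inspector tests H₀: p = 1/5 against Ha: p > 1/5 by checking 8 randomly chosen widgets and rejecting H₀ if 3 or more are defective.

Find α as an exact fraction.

Under H₀, Y ~ Binomial(8, 1/5); the Type I error rate is P(Y ≥ 3).
Computing the lower-tail complement: 1 − 311296/390625 = 79329/390625.

79329/390625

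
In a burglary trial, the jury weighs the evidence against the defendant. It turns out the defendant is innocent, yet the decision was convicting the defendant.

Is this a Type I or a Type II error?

Type I error

The null hypothesis here is that the defendant is innocent.
'Convicting the defendant' corresponds to rejecting H₀.
H₀ was rejected but H₀ is true — a Type I error (false positive).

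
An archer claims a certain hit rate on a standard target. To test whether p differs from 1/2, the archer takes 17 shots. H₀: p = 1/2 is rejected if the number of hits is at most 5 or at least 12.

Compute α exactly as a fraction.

Under H₀, S ~ Binomial(17, 1/2); α is the probability of landing in either tail, P(S ≤ 5) + P(S ≥ 12).
Each tail has probability (1 + 17 + 136 + 680 + 2380 + 6188)/131072; doubling gives α = 18804/131072 = 4701/32768.

4701/32768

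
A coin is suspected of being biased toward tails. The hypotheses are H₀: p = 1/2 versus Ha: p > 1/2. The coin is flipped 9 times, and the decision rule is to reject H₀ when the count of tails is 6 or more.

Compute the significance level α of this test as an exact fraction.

Under H₀, X ~ Binomial(9, 1/2), and α = P(X ≥ 6).
P(X ≥ 6) = [C(9,6) + C(9,7) + C(9,8) + C(9,9)] / 2^9 = (84 + 36 + 9 + 1) / 512 = 130/512 = 65/256.

65/256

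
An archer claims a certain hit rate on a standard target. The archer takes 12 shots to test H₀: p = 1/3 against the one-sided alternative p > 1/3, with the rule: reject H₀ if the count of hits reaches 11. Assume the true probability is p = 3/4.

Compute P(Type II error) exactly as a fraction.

A Type II error is failing to reject when Ha holds: with p = 3/4, β = P(X ≤ 10).
Adding the binomial probabilities P(X=0)+…+P(X=10) at p = 3/4 gives 14120011/16777216.

14120011/16777216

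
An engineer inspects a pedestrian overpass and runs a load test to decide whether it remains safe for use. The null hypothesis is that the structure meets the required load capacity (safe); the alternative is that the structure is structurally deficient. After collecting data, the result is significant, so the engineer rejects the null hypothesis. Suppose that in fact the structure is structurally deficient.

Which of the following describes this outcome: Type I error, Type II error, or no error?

The test rejected a false H₀ — the decision matches the true state.

No error (correct decision).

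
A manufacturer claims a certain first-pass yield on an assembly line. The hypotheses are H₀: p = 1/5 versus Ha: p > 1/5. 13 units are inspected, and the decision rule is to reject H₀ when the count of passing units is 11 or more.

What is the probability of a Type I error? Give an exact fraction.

The Type I error probability is α = P(X ≥ 11) computed under H₀, where X ~ Binomial(13, 1/5).
Summing C(13,j)(1/5)^j(4/5)^{13−j} for j = 11,…,13 gives 1301/1220703125.

1301/1220703125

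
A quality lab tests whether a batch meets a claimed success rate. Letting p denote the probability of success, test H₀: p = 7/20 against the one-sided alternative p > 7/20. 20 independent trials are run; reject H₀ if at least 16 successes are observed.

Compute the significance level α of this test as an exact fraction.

1309170390051900216169/26214400000000000000000000

The Type I error probability is α = P(X ≥ 16) computed under H₀, where X ~ Binomial(20, 7/20).
Summing C(20,j)(7/20)^j(13/20)^{20−j} for j = 16,…,20 gives 1309170390051900216169/26214400000000000000000000.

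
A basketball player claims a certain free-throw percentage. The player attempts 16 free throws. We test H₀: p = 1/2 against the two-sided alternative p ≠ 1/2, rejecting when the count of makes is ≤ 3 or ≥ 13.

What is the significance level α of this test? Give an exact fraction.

697/32768

The significance level is the null-hypothesis probability of the rejection region {≤3} ∪ {≥13}.
By symmetry, α = 2·P(K ≤ 3) = 2·(1 + 16 + 120 + 560)/65536 = 1394/65536 = 697/32768.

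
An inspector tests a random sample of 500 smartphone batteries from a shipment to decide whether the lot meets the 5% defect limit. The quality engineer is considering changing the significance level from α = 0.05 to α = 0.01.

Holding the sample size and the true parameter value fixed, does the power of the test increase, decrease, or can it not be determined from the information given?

It decreases.

A smaller α moves the rejection region further into the tail. With the alternative true, more outcomes now fall outside the rejection region, so failing to reject becomes more likely.
Since power = 1 − β and β increases, power decreases.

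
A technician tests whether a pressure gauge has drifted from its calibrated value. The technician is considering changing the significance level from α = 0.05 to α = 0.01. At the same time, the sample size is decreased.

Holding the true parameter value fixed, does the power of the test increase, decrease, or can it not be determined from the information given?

Lowering α raises the bar for rejection; under Ha, the test now fails to reject on outcomes it previously would have rejected. With less data the test statistic is noisier; under Ha, more outcomes land inside the acceptance region. Both changes push β in the same direction.
Since power = 1 − β and β increases, power decreases.

It decreases.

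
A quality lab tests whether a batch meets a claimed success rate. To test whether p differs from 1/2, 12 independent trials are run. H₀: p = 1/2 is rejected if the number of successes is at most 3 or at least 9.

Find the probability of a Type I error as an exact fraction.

The significance level is the null-hypothesis probability of the rejection region {≤3} ∪ {≥9}.
By symmetry, α = 2·P(Y ≤ 3) = 2·(1 + 12 + 66 + 220)/4096 = 598/4096 = 299/2048.

299/2048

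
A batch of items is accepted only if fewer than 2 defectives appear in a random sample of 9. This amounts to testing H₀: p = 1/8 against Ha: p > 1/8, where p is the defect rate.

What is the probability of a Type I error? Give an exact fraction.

2623807/8388608

The significance level is the probability, assuming p = 1/8, of seeing 2 or more defectives in 9 draws.
Via the complement, α = 1 − Σ_{j=0}^{1} C(9,j)(1/8)^j(7/8)^{9-j} = 2623807/8388608.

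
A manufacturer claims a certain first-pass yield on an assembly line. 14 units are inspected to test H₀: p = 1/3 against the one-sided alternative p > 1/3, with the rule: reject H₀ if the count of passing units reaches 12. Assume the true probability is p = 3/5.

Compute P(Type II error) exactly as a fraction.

Under the alternative p = 3/5, K ~ Binomial(14, 3/5); β is the probability the test does not reject, P(K < 12).
Equivalently, β = 1 − P(K ≥ 12) = 5860647088/6103515625.

5860647088/6103515625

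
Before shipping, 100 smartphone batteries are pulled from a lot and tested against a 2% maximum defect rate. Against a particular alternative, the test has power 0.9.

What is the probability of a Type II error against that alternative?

0.1

Power = 1 − β, so β = 1 − 0.9 = 0.1.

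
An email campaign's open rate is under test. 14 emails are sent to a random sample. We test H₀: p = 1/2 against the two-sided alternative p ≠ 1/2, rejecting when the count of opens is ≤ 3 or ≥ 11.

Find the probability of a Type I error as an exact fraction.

α = P(S ≤ 3 or S ≥ 11 | p = 1/2), S ~ Binomial(14, 1/2).
By symmetry, α = 2·P(S ≤ 3) = 2·(1 + 14 + 91 + 364)/16384 = 940/16384 = 235/4096.

235/4096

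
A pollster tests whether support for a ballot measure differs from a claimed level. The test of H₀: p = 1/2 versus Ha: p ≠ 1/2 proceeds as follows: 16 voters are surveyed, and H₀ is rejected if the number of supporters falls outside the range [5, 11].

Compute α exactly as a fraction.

Under H₀, Y ~ Binomial(16, 1/2); α is the probability of landing in either tail, P(Y ≤ 4) + P(Y ≥ 12).
Each tail has probability (1 + 16 + 120 + 560 + 1820)/65536; doubling gives α = 5034/65536 = 2517/32768.

2517/32768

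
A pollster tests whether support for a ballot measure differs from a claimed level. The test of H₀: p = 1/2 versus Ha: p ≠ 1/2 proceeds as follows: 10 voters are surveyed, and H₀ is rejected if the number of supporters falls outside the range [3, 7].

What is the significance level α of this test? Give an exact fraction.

7/64

The significance level is the null-hypothesis probability of the rejection region {≤2} ∪ {≥8}.
Each tail has probability (1 + 10 + 45)/1024; doubling gives α = 112/1024 = 7/64.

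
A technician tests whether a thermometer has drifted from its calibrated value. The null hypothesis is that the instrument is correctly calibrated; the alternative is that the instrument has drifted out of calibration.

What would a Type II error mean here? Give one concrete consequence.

A Type II error would mean concluding that the instrument is correctly calibrated (or at least failing to establish that the instrument has drifted out of calibration) when in fact the instrument has drifted out of calibration. Consequence: an out-of-calibration instrument continues producing bad measurements.

A Type II error is failing to reject H₀ when H₀ is false.
Here that means leaving the instrument in service when actually the instrument has drifted out of calibration.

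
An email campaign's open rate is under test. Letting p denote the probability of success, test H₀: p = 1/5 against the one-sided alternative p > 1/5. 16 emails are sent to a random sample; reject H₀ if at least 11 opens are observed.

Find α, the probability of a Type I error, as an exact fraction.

The Type I error probability is α = P(Y ≥ 11) computed under H₀, where Y ~ Binomial(16, 1/5).
Summing C(16,j)(1/5)^j(4/5)^{16−j} for j = 11,…,16 gives 4976577/152587890625.

4976577/152587890625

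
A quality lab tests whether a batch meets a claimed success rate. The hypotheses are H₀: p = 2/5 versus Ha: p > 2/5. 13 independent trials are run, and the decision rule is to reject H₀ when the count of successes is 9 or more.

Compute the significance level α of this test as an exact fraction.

α = P(reject H₀ | H₀ true) = P(Y ≥ 9 | p = 2/5), with Y ~ Binomial(13, 2/5).
Adding the binomial terms for j = 9 through 13 with p = 2/5 yields 7833088/244140625.

7833088/244140625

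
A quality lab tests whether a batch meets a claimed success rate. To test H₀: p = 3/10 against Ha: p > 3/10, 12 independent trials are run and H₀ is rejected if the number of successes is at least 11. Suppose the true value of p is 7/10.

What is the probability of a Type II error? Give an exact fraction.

914974950051/1000000000000

A Type II error is failing to reject when Ha holds: with p = 7/10, β = P(S ≤ 10).
Summing C(12,j)·(7/10)^j·(3/10)^{12-j} for j = 0..10 gives 914974950051/1000000000000.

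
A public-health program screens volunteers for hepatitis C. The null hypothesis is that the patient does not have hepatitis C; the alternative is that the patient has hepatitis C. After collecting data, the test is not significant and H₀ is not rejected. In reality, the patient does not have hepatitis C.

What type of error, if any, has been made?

No error — this is a correct decision.

The test retained a true H₀ — the decision matches the true state.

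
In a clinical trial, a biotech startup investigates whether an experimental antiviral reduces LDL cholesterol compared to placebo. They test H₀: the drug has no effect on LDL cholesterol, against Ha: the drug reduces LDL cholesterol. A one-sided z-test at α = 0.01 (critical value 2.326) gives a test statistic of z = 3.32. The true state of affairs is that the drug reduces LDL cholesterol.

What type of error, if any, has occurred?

Since z = 3.32 > z* = 2.326, H₀ is rejected.
H₀ is false (actually the drug reduces LDL cholesterol).
The decision matches the true state — no error.

No error (correct decision).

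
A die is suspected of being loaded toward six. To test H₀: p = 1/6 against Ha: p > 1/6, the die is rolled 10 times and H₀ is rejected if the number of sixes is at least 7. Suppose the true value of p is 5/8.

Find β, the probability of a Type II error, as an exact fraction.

148513581/268435456

A Type II error is failing to reject when Ha holds: with p = 5/8, β = P(K ≤ 6).
Equivalently, β = 1 − P(K ≥ 7) = 148513581/268435456.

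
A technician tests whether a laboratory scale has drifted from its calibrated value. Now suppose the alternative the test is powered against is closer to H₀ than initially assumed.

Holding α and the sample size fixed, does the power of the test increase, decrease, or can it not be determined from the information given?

It decreases.

A smaller departure from H₀ means the test statistic under Ha is distributed closer to where it would be under H₀; rejection becomes less likely.
Since power = 1 − β and β increases, power decreases.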